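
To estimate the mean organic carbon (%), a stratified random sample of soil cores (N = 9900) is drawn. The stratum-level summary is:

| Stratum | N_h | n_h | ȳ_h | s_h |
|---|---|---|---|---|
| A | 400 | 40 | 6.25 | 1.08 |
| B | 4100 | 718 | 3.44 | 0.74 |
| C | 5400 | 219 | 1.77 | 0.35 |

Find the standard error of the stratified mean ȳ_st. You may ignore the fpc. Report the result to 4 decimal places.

V̂(ȳ_st) = Σ W_h² s_h²/n_h, with W_h = N_h/N and N = 9900:
  stratum A: (400/9900)²·1.08²/40 = 4.76033e-05
  stratum B: (4100/9900)²·0.74²/718 = 0.000130809
  stratum C: (5400/9900)²·0.35²/219 = 0.000166421
V̂(ȳ_st) = 0.000344833
SE(ȳ_st) = √0.000344833 = 0.0185697

SE(ȳ_st) ≈ 0.0186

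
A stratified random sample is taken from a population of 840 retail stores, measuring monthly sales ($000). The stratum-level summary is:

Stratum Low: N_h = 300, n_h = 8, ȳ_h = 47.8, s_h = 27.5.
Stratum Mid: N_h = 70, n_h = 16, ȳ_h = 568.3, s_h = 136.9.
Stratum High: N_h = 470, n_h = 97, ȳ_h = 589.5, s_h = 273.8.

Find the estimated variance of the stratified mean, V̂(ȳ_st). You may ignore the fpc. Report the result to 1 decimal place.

V̂(ȳ_st) = Σ W_h² s_h²/n_h, with W_h = N_h/N and N = 840:
  stratum Low: (300/840)²·27.5²/8 = 12.0576
  stratum Mid: (70/840)²·136.9²/16 = 8.13438
  stratum High: (470/840)²·273.8²/97 = 241.954
V̂(ȳ_st) = 262.146

V̂(ȳ_st) ≈ 262.1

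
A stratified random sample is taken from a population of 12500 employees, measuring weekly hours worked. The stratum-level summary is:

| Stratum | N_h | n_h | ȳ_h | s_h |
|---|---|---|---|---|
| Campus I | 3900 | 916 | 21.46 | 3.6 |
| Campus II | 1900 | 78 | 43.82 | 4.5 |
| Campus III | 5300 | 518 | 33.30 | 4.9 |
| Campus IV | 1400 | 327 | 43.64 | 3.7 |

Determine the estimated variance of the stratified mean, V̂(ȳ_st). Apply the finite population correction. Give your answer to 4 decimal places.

V̂(ȳ_st) ≈ 0.0147

V̂(ȳ_st) = Σ W_h² (1 − n_h/N_h) s_h²/n_h, with W_h = N_h/N and N = 12500:
  stratum Campus I: (3900/12500)²·(1 − 916/3900)·3.6²/916 = 0.00105379
  stratum Campus II: (1900/12500)²·(1 − 78/1900)·4.5²/78 = 0.00575191
  stratum Campus III: (5300/12500)²·(1 − 518/5300)·4.9²/518 = 0.00751844
  stratum Campus IV: (1400/12500)²·(1 − 327/1400)·3.7²/327 = 0.000402498
V̂(ȳ_st) = 0.0147266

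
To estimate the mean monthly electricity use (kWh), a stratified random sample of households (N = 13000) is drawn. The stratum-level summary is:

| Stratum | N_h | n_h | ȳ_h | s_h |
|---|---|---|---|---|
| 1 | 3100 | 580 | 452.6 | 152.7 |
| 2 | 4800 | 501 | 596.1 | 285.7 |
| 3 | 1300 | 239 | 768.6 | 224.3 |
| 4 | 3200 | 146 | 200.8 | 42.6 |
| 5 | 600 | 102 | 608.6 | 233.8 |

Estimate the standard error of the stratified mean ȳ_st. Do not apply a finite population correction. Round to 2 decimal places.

V̂(ȳ_st) = Σ W_h² s_h²/n_h, with W_h = N_h/N and N = 13000:
  stratum 1: (3100/13000)²·152.7²/580 = 2.28606
  stratum 2: (4800/13000)²·285.7²/501 = 22.2115
  stratum 3: (1300/13000)²·224.3²/239 = 2.10504
  stratum 4: (3200/13000)²·42.6²/146 = 0.753147
  stratum 5: (600/13000)²·233.8²/102 = 1.14158
V̂(ȳ_st) = 28.4974
SE(ȳ_st) = √28.4974 = 5.33829

SE(ȳ_st) ≈ 5.34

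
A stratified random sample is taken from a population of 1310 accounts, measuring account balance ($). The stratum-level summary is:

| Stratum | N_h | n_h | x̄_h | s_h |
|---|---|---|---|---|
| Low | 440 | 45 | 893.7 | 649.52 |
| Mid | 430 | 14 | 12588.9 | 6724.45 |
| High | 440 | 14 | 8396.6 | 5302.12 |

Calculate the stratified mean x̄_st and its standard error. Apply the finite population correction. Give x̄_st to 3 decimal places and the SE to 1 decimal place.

x̄_st ≈ 7252.640, SE ≈ 746.3

x̄_st = Σ W_h x̄_h = (440·893.7 + 430·12588.9 + 440·8396.6)/1310 = 7252.64046
V̂(x̄_st) = Σ W_h² (1 − n_h/N_h) s_h²/n_h, with W_h = N_h/N and N = 1310:
  stratum Low: (440/1310)²·(1 − 45/440)·649.52²/45 = 949.467
  stratum Mid: (430/1310)²·(1 − 14/430)·6724.45²/14 = 336670
  stratum High: (440/1310)²·(1 − 14/440)·5302.12²/14 = 219326
V̂(x̄_st) = 556946
SE(x̄_st) = √556946 = 746.288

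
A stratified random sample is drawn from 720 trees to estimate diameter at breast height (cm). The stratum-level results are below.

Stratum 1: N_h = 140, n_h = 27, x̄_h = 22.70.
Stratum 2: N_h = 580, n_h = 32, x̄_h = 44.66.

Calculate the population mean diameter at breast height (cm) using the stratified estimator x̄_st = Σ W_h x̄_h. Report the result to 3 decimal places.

N = Σ N_h = 720. Stratum weights W_h = N_h/N.
x̄_st = (140·22.70 + 580·44.66) / 720 = 40.39000

x̄_st ≈ 40.390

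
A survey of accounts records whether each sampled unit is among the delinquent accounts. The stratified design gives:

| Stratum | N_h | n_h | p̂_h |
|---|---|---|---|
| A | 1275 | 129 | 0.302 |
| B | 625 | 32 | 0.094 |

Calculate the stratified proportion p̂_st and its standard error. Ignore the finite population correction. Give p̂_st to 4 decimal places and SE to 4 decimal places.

N = 1900; stratum weights W_h = N_h/N.
p̂_st = Σ W_h p̂_h = (1275·0.302 + 625·0.094)/1900 = 0.23358
V̂(p̂_st) = Σ W_h² p̂_h(1−p̂_h)/(n_h−1):
  stratum A: (1275/1900)²·0.302·0.698/128 = 0.000741593
  stratum B: (625/1900)²·0.094·0.906/31 = 0.000297267
V̂(p̂_st) = 0.00103886; SE = √V̂ = 0.0322314

p̂_st ≈ 0.2336, SE ≈ 0.0322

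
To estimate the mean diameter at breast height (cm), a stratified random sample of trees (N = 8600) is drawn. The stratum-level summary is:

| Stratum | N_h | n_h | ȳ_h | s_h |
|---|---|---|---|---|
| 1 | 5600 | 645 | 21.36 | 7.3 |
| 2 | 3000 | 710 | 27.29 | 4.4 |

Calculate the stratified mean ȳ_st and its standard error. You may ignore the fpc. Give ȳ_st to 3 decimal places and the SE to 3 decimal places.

ȳ_st ≈ 23.429, SE ≈ 0.196

ȳ_st = Σ W_h ȳ_h = (5600·21.36 + 3000·27.29)/8600 = 23.42860
V̂(ȳ_st) = Σ W_h² s_h²/n_h, with W_h = N_h/N and N = 8600:
  stratum 1: (5600/8600)²·7.3²/645 = 0.035032
  stratum 2: (3000/8600)²·4.4²/710 = 0.00331812
V̂(ȳ_st) = 0.0383501
SE(ȳ_st) = √0.0383501 = 0.195832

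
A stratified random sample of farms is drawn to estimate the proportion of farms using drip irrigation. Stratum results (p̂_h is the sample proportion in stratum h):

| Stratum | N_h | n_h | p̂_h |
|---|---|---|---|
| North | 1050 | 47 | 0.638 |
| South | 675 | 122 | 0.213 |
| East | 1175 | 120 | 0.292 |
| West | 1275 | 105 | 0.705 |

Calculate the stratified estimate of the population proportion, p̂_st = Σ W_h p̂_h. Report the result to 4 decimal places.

p̂_st ≈ 0.4924

N = 4175; stratum weights W_h = N_h/N.
p̂_st = Σ W_h p̂_h = (1050·0.638 + 675·0.213 + 1175·0.292 + 1275·0.705)/4175 = 0.49237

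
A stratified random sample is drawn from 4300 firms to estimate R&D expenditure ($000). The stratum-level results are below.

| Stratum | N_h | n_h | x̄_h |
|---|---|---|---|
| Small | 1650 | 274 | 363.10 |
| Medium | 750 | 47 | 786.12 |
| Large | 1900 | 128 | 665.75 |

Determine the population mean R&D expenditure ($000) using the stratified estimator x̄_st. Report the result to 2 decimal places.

N = Σ N_h = 4300. Stratum weights W_h = N_h/N.
x̄_st = (1650·363.10 + 750·786.12 + 1900·665.75) / 4300 = 570.6116

x̄_st ≈ 570.61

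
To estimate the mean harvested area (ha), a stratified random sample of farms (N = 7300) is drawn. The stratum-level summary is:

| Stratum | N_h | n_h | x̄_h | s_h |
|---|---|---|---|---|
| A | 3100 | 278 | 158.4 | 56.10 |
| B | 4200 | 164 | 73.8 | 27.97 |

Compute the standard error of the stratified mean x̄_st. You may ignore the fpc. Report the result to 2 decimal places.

V̂(x̄_st) = Σ W_h² s_h²/n_h, with W_h = N_h/N and N = 7300:
  stratum A: (3100/7300)²·56.10²/278 = 2.04154
  stratum B: (4200/7300)²·27.97²/164 = 1.57904
V̂(x̄_st) = 3.62059
SE(x̄_st) = √3.62059 = 1.90278

SE(x̄_st) ≈ 1.90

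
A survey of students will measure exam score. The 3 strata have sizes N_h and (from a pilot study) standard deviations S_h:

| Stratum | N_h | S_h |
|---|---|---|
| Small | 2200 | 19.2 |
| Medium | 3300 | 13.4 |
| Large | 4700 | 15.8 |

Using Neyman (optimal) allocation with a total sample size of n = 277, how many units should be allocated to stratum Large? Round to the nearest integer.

Neyman allocation: n_h = n · N_h S_h / Σ N_i S_i, with n = 277.
  stratum Small: N_h·S_h = 2200·19.2 = 42240.00
  stratum Medium: N_h·S_h = 3300·13.4 = 44220.00
  stratum Large: N_h·S_h = 4700·15.8 = 74260.00
Σ N_h S_h = 160720.00
n for stratum Large = 277·74260.00/160720.00 = 127.987 → 128

128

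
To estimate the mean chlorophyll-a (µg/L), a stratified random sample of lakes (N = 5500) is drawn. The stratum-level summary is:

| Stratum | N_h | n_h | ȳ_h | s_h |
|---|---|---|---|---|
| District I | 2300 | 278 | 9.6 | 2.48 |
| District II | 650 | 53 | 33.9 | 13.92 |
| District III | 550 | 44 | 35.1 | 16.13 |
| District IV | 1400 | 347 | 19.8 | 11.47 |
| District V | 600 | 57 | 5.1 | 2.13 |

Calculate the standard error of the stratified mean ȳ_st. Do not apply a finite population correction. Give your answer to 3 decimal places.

V̂(ȳ_st) = Σ W_h² s_h²/n_h, with W_h = N_h/N and N = 5500:
  stratum District I: (2300/5500)²·2.48²/278 = 0.00386891
  stratum District II: (650/5500)²·13.92²/53 = 0.0510627
  stratum District III: (550/5500)²·16.13²/44 = 0.0591311
  stratum District IV: (1400/5500)²·11.47²/347 = 0.0245656
  stratum District V: (600/5500)²·2.13²/57 = 0.000947243
V̂(ȳ_st) = 0.139576
SE(ȳ_st) = √0.139576 = 0.373598

SE(ȳ_st) ≈ 0.374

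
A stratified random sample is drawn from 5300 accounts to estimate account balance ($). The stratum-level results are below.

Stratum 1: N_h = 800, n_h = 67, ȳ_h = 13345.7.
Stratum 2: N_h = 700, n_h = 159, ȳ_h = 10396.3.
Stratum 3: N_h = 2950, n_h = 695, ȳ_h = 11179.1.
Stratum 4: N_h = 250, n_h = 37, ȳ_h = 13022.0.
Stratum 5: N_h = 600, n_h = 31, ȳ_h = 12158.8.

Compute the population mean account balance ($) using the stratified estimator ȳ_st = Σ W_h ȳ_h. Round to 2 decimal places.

N = Σ N_h = 5300. Stratum weights W_h = N_h/N.
ȳ_st = (800·13345.7 + 700·10396.3 + 2950·11179.1 + 250·13022.0 + 600·12158.8) / 5300 = 11600.5840

ȳ_st ≈ 11600.58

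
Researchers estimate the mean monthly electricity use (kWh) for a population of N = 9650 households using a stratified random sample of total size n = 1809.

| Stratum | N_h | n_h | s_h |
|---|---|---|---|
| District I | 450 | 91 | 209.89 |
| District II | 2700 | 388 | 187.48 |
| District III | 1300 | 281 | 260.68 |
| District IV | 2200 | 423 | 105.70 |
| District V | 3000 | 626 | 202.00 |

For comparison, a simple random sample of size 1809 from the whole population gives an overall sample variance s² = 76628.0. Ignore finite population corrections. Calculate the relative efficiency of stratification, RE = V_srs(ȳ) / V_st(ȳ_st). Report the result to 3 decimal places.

RE ≈ 2.096

V̂(ȳ_st) = Σ W_h² s_h²/n_h, with W_h = N_h/N and N = 9650:
  stratum District I: (450/9650)²·209.89²/91 = 1.05272
  stratum District II: (2700/9650)²·187.48²/388 = 7.09171
  stratum District III: (1300/9650)²·260.68²/281 = 4.38875
  stratum District IV: (2200/9650)²·105.70²/423 = 1.37278
  stratum District V: (3000/9650)²·202.00²/626 = 6.29965
V_st = 20.2056
V_srs = s²/n = 76628.0/1809 = 42.3593
Relative efficiency = V_srs / V_st = 42.3593/20.2056 = 2.0964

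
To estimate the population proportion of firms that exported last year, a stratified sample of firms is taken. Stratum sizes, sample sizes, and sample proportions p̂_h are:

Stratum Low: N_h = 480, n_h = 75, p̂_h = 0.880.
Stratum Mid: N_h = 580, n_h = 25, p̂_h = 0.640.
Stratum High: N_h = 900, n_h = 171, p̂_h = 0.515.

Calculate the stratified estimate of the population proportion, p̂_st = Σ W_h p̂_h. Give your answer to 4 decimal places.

p̂_st ≈ 0.6414

N = 1960; stratum weights W_h = N_h/N.
p̂_st = Σ W_h p̂_h = (480·0.880 + 580·0.640 + 900·0.515)/1960 = 0.64138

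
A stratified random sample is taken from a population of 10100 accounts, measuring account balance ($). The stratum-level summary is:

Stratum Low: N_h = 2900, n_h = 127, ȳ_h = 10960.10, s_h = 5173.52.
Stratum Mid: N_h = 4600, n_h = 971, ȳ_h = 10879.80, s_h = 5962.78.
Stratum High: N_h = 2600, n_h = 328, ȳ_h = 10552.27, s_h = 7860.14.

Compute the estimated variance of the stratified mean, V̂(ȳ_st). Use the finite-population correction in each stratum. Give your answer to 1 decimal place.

V̂(ȳ_st) = Σ W_h² (1 − n_h/N_h) s_h²/n_h, with W_h = N_h/N and N = 10100:
  stratum Low: (2900/10100)²·(1 − 127/2900)·5173.52²/127 = 16614
  stratum Mid: (4600/10100)²·(1 − 971/4600)·5962.78²/971 = 5992.12
  stratum High: (2600/10100)²·(1 − 328/2600)·7860.14²/328 = 10907.5
V̂(ȳ_st) = 33513.6

V̂(ȳ_st) ≈ 33513.6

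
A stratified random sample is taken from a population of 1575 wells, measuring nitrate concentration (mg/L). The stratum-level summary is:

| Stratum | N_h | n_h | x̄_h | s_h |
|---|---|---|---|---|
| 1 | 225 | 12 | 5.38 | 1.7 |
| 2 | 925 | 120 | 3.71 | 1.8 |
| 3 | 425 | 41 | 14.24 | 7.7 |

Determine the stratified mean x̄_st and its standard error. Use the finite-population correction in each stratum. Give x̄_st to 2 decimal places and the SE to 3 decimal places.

x̄_st = Σ W_h x̄_h = (225·5.38 + 925·3.71 + 425·14.24)/1575 = 6.79000
V̂(x̄_st) = Σ W_h² (1 − n_h/N_h) s_h²/n_h, with W_h = N_h/N and N = 1575:
  stratum 1: (225/1575)²·(1 − 12/225)·1.7²/12 = 0.00465283
  stratum 2: (925/1575)²·(1 − 120/925)·1.8²/120 = 0.00810476
  stratum 3: (425/1575)²·(1 − 41/425)·7.7²/41 = 0.0951386
V̂(x̄_st) = 0.107896
SE(x̄_st) = √0.107896 = 0.328476

x̄_st ≈ 6.79, SE ≈ 0.328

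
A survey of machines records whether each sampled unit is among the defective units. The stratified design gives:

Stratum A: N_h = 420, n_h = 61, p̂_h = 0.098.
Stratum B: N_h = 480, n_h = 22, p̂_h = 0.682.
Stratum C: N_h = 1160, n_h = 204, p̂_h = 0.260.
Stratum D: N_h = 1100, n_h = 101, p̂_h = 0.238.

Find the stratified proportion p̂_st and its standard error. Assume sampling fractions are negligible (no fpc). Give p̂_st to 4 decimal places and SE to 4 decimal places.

p̂_st ≈ 0.2949, SE ≈ 0.0247

N = 3160; stratum weights W_h = N_h/N.
p̂_st = Σ W_h p̂_h = (420·0.098 + 480·0.682 + 1160·0.260 + 1100·0.238)/3160 = 0.29491
V̂(p̂_st) = Σ W_h² p̂_h(1−p̂_h)/(n_h−1):
  stratum A: (420/3160)²·0.098·0.902/60 = 2.60259e-05
  stratum B: (480/3160)²·0.682·0.318/21 = 0.000238287
  stratum C: (1160/3160)²·0.260·0.740/203 = 0.000127718
  stratum D: (1100/3160)²·0.238·0.762/100 = 0.000219757
V̂(p̂_st) = 0.000611788; SE = √V̂ = 0.0247343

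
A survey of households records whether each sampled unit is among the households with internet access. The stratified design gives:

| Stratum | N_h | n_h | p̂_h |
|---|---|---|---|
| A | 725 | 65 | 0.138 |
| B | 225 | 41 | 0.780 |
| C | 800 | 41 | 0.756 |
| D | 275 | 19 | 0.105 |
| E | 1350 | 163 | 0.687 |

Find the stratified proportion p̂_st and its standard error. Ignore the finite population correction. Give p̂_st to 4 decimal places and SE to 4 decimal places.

p̂_st ≈ 0.5442, SE ≈ 0.0247

N = 3375; stratum weights W_h = N_h/N.
p̂_st = Σ W_h p̂_h = (725·0.138 + 225·0.780 + 800·0.756 + 275·0.105 + 1350·0.687)/3375 = 0.54420
V̂(p̂_st) = Σ W_h² p̂_h(1−p̂_h)/(n_h−1):
  stratum A: (725/3375)²·0.138·0.862/64 = 8.57699e-05
  stratum B: (225/3375)²·0.780·0.220/40 = 1.90667e-05
  stratum C: (800/3375)²·0.756·0.244/40 = 0.00025911
  stratum D: (275/3375)²·0.105·0.895/18 = 3.46623e-05
  stratum E: (1350/3375)²·0.687·0.313/162 = 0.000212376
V̂(p̂_st) = 0.000610985; SE = √V̂ = 0.0247181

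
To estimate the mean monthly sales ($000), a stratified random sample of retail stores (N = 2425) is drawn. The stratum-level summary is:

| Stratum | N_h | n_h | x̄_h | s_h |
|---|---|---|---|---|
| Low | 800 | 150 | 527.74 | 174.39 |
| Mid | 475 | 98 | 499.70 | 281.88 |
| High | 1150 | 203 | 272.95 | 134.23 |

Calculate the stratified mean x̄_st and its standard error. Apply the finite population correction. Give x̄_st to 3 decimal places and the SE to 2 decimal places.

x̄_st ≈ 401.419, SE ≈ 7.68

x̄_st = Σ W_h x̄_h = (800·527.74 + 475·499.70 + 1150·272.95)/2425 = 401.41938
V̂(x̄_st) = Σ W_h² (1 − n_h/N_h) s_h²/n_h, with W_h = N_h/N and N = 2425:
  stratum Low: (800/2425)²·(1 − 150/800)·174.39²/150 = 17.928
  stratum Mid: (475/2425)²·(1 − 98/475)·281.88²/98 = 24.6896
  stratum High: (1150/2425)²·(1 − 203/1150)·134.23²/203 = 16.4372
V̂(x̄_st) = 59.0548
SE(x̄_st) = √59.0548 = 7.68471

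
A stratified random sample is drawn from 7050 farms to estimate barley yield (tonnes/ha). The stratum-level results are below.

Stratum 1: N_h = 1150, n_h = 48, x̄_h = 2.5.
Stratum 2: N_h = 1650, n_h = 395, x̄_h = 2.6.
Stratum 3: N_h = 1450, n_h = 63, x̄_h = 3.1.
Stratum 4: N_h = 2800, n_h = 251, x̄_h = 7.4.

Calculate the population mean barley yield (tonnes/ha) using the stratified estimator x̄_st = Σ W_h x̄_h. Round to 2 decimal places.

x̄_st ≈ 4.59

N = Σ N_h = 7050. Stratum weights W_h = N_h/N.
x̄_st = (1150·2.5 + 1650·2.6 + 1450·3.1 + 2800·7.4) / 7050 = 4.5929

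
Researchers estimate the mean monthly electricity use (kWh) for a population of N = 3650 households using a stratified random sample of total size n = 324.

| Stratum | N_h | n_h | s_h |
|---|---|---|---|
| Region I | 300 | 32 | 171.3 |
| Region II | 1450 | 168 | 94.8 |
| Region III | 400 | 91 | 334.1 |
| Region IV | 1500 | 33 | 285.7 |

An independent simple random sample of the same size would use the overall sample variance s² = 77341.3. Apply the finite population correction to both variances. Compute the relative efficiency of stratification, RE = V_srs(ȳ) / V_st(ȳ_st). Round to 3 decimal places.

RE ≈ 0.502

V̂(ȳ_st) = Σ W_h² (1 − n_h/N_h) s_h²/n_h, with W_h = N_h/N and N = 3650:
  stratum Region I: (300/3650)²·(1 − 32/300)·171.3²/32 = 5.53395
  stratum Region II: (1450/3650)²·(1 − 168/1450)·94.8²/168 = 7.4641
  stratum Region III: (400/3650)²·(1 − 91/400)·334.1²/91 = 11.3801
  stratum Region IV: (1500/3650)²·(1 − 33/1500)·285.7²/33 = 408.547
V_st = 432.925
V_srs = (1 − 324/3650)·77341.3/324 = 217.518
Relative efficiency = V_srs / V_st = 217.518/432.925 = 0.5024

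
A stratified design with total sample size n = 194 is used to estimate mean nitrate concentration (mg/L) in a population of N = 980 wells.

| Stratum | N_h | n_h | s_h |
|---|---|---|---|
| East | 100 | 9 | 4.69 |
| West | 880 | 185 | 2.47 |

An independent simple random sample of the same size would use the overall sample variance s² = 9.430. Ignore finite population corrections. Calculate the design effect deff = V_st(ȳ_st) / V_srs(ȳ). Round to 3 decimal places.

V̂(ȳ_st) = Σ W_h² s_h²/n_h, with W_h = N_h/N and N = 980:
  stratum East: (100/980)²·4.69²/9 = 0.0254478
  stratum West: (880/980)²·2.47²/185 = 0.026591
V_st = 0.0520389
V_srs = s²/n = 9.430/194 = 0.0486082
deff = V_st / V_srs = 0.0520389/0.0486082 = 1.0706

deff ≈ 1.071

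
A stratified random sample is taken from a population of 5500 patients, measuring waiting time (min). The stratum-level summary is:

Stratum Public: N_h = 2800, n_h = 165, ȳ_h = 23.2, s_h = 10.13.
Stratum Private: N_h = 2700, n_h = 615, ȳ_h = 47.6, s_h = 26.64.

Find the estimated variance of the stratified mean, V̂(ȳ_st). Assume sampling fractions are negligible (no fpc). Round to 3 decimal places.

V̂(ȳ_st) = Σ W_h² s_h²/n_h, with W_h = N_h/N and N = 5500:
  stratum Public: (2800/5500)²·10.13²/165 = 0.161185
  stratum Private: (2700/5500)²·26.64²/615 = 0.278096
V̂(ȳ_st) = 0.439282

V̂(ȳ_st) ≈ 0.439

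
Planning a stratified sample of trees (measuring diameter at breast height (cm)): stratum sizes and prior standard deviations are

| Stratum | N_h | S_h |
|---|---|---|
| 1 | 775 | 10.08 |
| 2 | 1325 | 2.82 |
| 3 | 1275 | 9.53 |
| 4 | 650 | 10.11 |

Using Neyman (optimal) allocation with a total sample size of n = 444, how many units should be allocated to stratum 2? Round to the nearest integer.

Neyman allocation: n_h = n · N_h S_h / Σ N_i S_i, with n = 444.
  stratum 1: N_h·S_h = 775·10.08 = 7812.00
  stratum 2: N_h·S_h = 1325·2.82 = 3736.50
  stratum 3: N_h·S_h = 1275·9.53 = 12150.75
  stratum 4: N_h·S_h = 650·10.11 = 6571.50
Σ N_h S_h = 30270.75
n for stratum 2 = 444·3736.50/30270.75 = 54.806 → 55

55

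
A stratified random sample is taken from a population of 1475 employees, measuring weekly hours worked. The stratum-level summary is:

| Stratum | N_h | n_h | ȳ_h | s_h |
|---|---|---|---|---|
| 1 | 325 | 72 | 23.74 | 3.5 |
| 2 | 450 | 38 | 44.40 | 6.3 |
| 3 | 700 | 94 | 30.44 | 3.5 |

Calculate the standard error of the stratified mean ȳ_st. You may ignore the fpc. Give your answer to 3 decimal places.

SE(ȳ_st) ≈ 0.367

V̂(ȳ_st) = Σ W_h² s_h²/n_h, with W_h = N_h/N and N = 1475:
  stratum 1: (325/1475)²·3.5²/72 = 0.00826012
  stratum 2: (450/1475)²·6.3²/38 = 0.0972162
  stratum 3: (700/1475)²·3.5²/94 = 0.0293508
V̂(ȳ_st) = 0.134827
SE(ȳ_st) = √0.134827 = 0.367188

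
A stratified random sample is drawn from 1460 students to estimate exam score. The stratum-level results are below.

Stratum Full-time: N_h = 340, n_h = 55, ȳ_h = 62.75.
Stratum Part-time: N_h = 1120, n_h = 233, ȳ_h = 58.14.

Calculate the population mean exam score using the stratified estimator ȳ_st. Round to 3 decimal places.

ȳ_st ≈ 59.214

N = Σ N_h = 1460. Stratum weights W_h = N_h/N.
ȳ_st = (340·62.75 + 1120·58.14) / 1460 = 59.21356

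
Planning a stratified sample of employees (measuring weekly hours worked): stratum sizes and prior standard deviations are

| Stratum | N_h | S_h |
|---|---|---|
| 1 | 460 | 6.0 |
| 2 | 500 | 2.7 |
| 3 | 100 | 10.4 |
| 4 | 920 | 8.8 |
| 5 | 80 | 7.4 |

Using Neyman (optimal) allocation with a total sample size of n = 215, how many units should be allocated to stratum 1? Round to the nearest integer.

43

Neyman allocation: n_h = n · N_h S_h / Σ N_i S_i, with n = 215.
  stratum 1: N_h·S_h = 460·6.0 = 2760.00
  stratum 2: N_h·S_h = 500·2.7 = 1350.00
  stratum 3: N_h·S_h = 100·10.4 = 1040.00
  stratum 4: N_h·S_h = 920·8.8 = 8096.00
  stratum 5: N_h·S_h = 80·7.4 = 592.00
Σ N_h S_h = 13838.00
n for stratum 1 = 215·2760.00/13838.00 = 42.882 → 43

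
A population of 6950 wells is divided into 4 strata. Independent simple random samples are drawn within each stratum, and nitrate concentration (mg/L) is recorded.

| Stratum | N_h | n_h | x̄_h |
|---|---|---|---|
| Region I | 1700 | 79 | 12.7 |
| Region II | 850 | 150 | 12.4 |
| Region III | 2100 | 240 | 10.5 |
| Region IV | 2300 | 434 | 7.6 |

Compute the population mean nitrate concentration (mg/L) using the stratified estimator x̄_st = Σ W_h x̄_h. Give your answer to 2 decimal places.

x̄_st ≈ 10.31

N = Σ N_h = 6950. Stratum weights W_h = N_h/N.
x̄_st = (1700·12.7 + 850·12.4 + 2100·10.5 + 2300·7.6) / 6950 = 10.3108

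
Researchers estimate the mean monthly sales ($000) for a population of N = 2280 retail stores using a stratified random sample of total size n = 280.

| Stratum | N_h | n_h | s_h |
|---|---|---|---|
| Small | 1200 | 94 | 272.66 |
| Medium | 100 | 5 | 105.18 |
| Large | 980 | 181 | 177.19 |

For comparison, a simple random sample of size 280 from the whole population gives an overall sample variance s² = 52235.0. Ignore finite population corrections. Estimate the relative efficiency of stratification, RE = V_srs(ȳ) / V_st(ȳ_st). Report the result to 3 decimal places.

RE ≈ 0.730

V̂(ȳ_st) = Σ W_h² s_h²/n_h, with W_h = N_h/N and N = 2280:
  stratum Small: (1200/2280)²·272.66²/94 = 219.083
  stratum Medium: (100/2280)²·105.18²/5 = 4.25625
  stratum Large: (980/2280)²·177.19²/181 = 32.0466
V_st = 255.385
V_srs = s²/n = 52235.0/280 = 186.554
Relative efficiency = V_srs / V_st = 186.554/255.385 = 0.7305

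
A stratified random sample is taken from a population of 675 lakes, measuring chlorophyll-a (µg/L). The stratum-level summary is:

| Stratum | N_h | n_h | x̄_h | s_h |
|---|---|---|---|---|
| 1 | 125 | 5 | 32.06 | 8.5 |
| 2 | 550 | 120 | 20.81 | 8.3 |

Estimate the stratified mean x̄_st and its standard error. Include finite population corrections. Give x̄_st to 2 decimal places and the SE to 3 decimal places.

x̄_st ≈ 22.89, SE ≈ 0.880

x̄_st = Σ W_h x̄_h = (125·32.06 + 550·20.81)/675 = 22.89333
V̂(x̄_st) = Σ W_h² (1 − n_h/N_h) s_h²/n_h, with W_h = N_h/N and N = 675:
  stratum 1: (125/675)²·(1 − 5/125)·8.5²/5 = 0.47572
  stratum 2: (550/675)²·(1 − 120/550)·8.3²/120 = 0.297988
V̂(x̄_st) = 0.773708
SE(x̄_st) = √0.773708 = 0.879607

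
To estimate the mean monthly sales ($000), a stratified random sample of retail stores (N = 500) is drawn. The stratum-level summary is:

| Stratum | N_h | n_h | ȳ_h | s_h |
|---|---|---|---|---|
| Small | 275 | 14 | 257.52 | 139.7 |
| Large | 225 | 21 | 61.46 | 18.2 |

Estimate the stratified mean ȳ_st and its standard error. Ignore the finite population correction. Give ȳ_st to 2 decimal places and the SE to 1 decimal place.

ȳ_st = Σ W_h ȳ_h = (275·257.52 + 225·61.46)/500 = 169.29300
V̂(ȳ_st) = Σ W_h² s_h²/n_h, with W_h = N_h/N and N = 500:
  stratum Small: (275/500)²·139.7²/14 = 421.687
  stratum Large: (225/500)²·18.2²/21 = 3.1941
V̂(ȳ_st) = 424.881
SE(ȳ_st) = √424.881 = 20.6126

ȳ_st ≈ 169.29, SE ≈ 20.6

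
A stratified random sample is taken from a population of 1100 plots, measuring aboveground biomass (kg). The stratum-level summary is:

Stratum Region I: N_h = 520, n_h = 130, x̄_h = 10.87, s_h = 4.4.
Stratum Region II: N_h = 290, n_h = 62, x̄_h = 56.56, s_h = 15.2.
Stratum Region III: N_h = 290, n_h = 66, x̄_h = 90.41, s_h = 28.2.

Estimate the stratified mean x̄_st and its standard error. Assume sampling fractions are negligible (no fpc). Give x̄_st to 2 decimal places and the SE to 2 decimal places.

x̄_st ≈ 43.89, SE ≈ 1.06

x̄_st = Σ W_h x̄_h = (520·10.87 + 290·56.56 + 290·90.41)/1100 = 43.88518
V̂(x̄_st) = Σ W_h² s_h²/n_h, with W_h = N_h/N and N = 1100:
  stratum Region I: (520/1100)²·4.4²/130 = 0.03328
  stratum Region II: (290/1100)²·15.2²/62 = 0.259004
  stratum Region III: (290/1100)²·28.2²/66 = 0.837462
V̂(x̄_st) = 1.12975
SE(x̄_st) = √1.12975 = 1.06289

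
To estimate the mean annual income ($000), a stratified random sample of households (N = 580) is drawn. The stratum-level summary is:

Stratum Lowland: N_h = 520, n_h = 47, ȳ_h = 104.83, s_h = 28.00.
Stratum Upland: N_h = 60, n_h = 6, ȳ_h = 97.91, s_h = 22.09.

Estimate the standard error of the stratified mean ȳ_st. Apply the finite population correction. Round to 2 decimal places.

V̂(ȳ_st) = Σ W_h² (1 − n_h/N_h) s_h²/n_h, with W_h = N_h/N and N = 580:
  stratum Lowland: (520/580)²·(1 − 47/520)·28.00²/47 = 12.1963
  stratum Upland: (60/580)²·(1 − 6/60)·22.09²/6 = 0.783302
V̂(ȳ_st) = 12.9796
SE(ȳ_st) = √12.9796 = 3.60272

SE(ȳ_st) ≈ 3.60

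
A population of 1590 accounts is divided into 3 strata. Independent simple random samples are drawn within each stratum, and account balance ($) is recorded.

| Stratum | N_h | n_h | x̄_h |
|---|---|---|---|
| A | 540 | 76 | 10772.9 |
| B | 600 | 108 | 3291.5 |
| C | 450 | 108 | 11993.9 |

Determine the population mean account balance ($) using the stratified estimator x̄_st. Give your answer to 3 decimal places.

x̄_st ≈ 8295.296

N = Σ N_h = 1590. Stratum weights W_h = N_h/N.
x̄_st = (540·10772.9 + 600·3291.5 + 450·11993.9) / 1590 = 8295.29623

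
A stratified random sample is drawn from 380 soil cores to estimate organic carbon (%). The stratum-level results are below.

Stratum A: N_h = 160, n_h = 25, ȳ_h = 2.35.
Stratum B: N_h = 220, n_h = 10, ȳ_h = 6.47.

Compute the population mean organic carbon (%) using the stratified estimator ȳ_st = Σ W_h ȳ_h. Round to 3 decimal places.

N = Σ N_h = 380. Stratum weights W_h = N_h/N.
ȳ_st = (160·2.35 + 220·6.47) / 380 = 4.73526

ȳ_st ≈ 4.735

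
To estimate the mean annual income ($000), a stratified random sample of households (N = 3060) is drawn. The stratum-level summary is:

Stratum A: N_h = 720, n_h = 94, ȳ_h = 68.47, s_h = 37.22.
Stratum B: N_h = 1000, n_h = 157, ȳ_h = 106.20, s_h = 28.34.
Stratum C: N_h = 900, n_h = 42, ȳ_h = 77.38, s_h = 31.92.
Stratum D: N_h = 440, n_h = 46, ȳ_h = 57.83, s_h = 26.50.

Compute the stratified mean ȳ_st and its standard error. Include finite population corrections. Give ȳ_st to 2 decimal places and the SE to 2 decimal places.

ȳ_st = Σ W_h ȳ_h = (720·68.47 + 1000·106.20 + 900·77.38 + 440·57.83)/3060 = 81.89072
V̂(ȳ_st) = Σ W_h² (1 − n_h/N_h) s_h²/n_h, with W_h = N_h/N and N = 3060:
  stratum A: (720/3060)²·(1 − 94/720)·37.22²/94 = 0.709396
  stratum B: (1000/3060)²·(1 − 157/1000)·28.34²/157 = 0.460558
  stratum C: (900/3060)²·(1 − 42/900)·31.92²/42 = 2.00061
  stratum D: (440/3060)²·(1 − 46/440)·26.50²/46 = 0.282644
V̂(ȳ_st) = 3.45321
SE(ȳ_st) = √3.45321 = 1.85828

ȳ_st ≈ 81.89, SE ≈ 1.86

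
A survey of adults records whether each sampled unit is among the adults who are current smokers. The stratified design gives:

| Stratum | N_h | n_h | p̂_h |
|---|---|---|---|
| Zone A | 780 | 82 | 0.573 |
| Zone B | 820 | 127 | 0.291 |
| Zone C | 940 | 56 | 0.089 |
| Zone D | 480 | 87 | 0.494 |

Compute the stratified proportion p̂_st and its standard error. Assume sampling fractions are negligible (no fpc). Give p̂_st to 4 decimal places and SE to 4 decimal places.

N = 3020; stratum weights W_h = N_h/N.
p̂_st = Σ W_h p̂_h = (780·0.573 + 820·0.291 + 940·0.089 + 480·0.494)/3020 = 0.33323
V̂(p̂_st) = Σ W_h² p̂_h(1−p̂_h)/(n_h−1):
  stratum Zone A: (780/3020)²·0.573·0.427/81 = 0.000201499
  stratum Zone B: (820/3020)²·0.291·0.709/126 = 0.000120721
  stratum Zone C: (940/3020)²·0.089·0.911/55 = 0.00014282
  stratum Zone D: (480/3020)²·0.494·0.506/86 = 7.34256e-05
V̂(p̂_st) = 0.000538465; SE = √V̂ = 0.0232048

p̂_st ≈ 0.3332, SE ≈ 0.0232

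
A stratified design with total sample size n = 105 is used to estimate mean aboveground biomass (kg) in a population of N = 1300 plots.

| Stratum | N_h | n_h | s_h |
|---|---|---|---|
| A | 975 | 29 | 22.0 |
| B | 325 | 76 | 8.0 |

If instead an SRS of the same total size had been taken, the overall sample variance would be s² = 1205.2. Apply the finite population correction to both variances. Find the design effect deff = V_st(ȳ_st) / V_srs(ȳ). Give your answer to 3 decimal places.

deff ≈ 0.867

V̂(ȳ_st) = Σ W_h² (1 − n_h/N_h) s_h²/n_h, with W_h = N_h/N and N = 1300:
  stratum A: (975/1300)²·(1 − 29/975)·22.0²/29 = 9.1087
  stratum B: (325/1300)²·(1 − 76/325)·8.0²/76 = 0.0403239
V_st = 9.14902
V_srs = (1 − 105/1300)·1205.2/105 = 10.551
deff = V_st / V_srs = 9.14902/10.551 = 0.8671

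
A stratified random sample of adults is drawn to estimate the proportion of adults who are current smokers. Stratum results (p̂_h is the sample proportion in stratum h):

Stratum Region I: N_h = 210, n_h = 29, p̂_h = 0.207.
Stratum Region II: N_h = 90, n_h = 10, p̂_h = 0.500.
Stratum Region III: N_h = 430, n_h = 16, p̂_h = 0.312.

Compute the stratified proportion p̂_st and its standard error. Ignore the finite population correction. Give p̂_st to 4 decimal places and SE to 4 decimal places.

p̂_st ≈ 0.3050, SE ≈ 0.0766

N = 730; stratum weights W_h = N_h/N.
p̂_st = Σ W_h p̂_h = (210·0.207 + 90·0.500 + 430·0.312)/730 = 0.30497
V̂(p̂_st) = Σ W_h² p̂_h(1−p̂_h)/(n_h−1):
  stratum Region I: (210/730)²·0.207·0.793/28 = 0.000485153
  stratum Region II: (90/730)²·0.500·0.500/9 = 0.000422218
  stratum Region III: (430/730)²·0.312·0.688/15 = 0.00496527
V̂(p̂_st) = 0.00587264; SE = √V̂ = 0.0766332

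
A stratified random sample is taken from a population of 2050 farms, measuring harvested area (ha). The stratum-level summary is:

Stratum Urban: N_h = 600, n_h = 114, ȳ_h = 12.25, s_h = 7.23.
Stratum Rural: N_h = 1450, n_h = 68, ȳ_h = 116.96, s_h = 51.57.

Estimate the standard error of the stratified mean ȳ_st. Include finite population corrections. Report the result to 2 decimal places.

SE(ȳ_st) ≈ 4.32

V̂(ȳ_st) = Σ W_h² (1 − n_h/N_h) s_h²/n_h, with W_h = N_h/N and N = 2050:
  stratum Urban: (600/2050)²·(1 − 114/600)·7.23²/114 = 0.0318164
  stratum Rural: (1450/2050)²·(1 − 68/1450)·51.57²/68 = 18.6489
V̂(ȳ_st) = 18.6807
SE(ȳ_st) = √18.6807 = 4.32212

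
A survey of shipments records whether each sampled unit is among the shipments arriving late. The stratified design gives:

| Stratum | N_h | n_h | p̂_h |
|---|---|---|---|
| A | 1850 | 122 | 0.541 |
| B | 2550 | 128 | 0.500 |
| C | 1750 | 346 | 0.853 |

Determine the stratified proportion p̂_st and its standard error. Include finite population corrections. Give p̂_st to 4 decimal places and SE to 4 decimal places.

p̂_st ≈ 0.6128, SE ≈ 0.0228

N = 6150; stratum weights W_h = N_h/N.
p̂_st = Σ W_h p̂_h = (1850·0.541 + 2550·0.500 + 1750·0.853)/6150 = 0.61278
V̂(p̂_st) = Σ W_h² (1 − n_h/N_h) p̂_h(1−p̂_h)/(n_h−1):
  stratum A: (1850/6150)²·(1 − 122/1850)·0.541·0.459/121 = 0.000173456
  stratum B: (2550/6150)²·(1 − 128/2550)·0.500·0.500/127 = 0.00032144
  stratum C: (1750/6150)²·(1 − 346/1750)·0.853·0.147/345 = 2.36103e-05
V̂(p̂_st) = 0.000518507; SE = √V̂ = 0.0227707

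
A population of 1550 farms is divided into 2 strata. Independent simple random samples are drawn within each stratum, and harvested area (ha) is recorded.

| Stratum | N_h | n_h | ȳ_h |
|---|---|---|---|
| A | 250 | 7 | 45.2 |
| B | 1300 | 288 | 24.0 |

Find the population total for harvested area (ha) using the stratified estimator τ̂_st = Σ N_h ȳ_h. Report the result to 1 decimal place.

τ̂_st = Σ N_h ȳ_h = 250·45.2 + 1300·24.0 = 42500.0

τ̂_st ≈ 42500.0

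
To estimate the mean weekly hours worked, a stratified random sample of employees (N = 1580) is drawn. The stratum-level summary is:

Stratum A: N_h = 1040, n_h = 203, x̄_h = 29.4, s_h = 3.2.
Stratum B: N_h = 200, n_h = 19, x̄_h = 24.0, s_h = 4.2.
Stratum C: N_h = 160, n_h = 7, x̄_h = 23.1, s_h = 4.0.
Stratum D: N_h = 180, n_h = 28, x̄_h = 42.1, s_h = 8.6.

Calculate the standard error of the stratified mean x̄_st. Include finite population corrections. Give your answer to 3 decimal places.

SE(x̄_st) ≈ 0.287

V̂(x̄_st) = Σ W_h² (1 − n_h/N_h) s_h²/n_h, with W_h = N_h/N and N = 1580:
  stratum A: (1040/1580)²·(1 − 203/1040)·3.2²/203 = 0.0175893
  stratum B: (200/1580)²·(1 − 19/200)·4.2²/19 = 0.0134629
  stratum C: (160/1580)²·(1 − 7/160)·4.0²/7 = 0.022414
  stratum D: (180/1580)²·(1 − 28/180)·8.6²/28 = 0.0289495
V̂(x̄_st) = 0.0824157
SE(x̄_st) = √0.0824157 = 0.287081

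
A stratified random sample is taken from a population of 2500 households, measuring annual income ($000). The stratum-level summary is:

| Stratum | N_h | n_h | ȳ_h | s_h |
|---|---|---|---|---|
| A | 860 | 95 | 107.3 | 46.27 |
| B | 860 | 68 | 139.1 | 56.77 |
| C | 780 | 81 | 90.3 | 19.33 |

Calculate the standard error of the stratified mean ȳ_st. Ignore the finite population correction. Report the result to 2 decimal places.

SE(ȳ_st) ≈ 2.95

V̂(ȳ_st) = Σ W_h² s_h²/n_h, with W_h = N_h/N and N = 2500:
  stratum A: (860/2500)²·46.27²/95 = 2.66681
  stratum B: (860/2500)²·56.77²/68 = 5.60849
  stratum C: (780/2500)²·19.33²/81 = 0.449043
V̂(ȳ_st) = 8.72434
SE(ȳ_st) = √8.72434 = 2.9537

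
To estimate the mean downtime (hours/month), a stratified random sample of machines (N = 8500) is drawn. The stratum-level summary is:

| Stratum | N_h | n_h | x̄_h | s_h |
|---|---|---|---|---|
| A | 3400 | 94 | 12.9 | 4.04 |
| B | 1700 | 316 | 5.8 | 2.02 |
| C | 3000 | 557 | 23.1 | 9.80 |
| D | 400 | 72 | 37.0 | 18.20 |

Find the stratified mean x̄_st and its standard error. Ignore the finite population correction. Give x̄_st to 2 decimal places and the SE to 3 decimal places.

x̄_st = Σ W_h x̄_h = (3400·12.9 + 1700·5.8 + 3000·23.1 + 400·37.0)/8500 = 16.21412
V̂(x̄_st) = Σ W_h² s_h²/n_h, with W_h = N_h/N and N = 8500:
  stratum A: (3400/8500)²·4.04²/94 = 0.0277814
  stratum B: (1700/8500)²·2.02²/316 = 0.000516506
  stratum C: (3000/8500)²·9.80²/557 = 0.0214784
  stratum D: (400/8500)²·18.20²/72 = 0.0101881
V̂(x̄_st) = 0.0599644
SE(x̄_st) = √0.0599644 = 0.244876

x̄_st ≈ 16.21, SE ≈ 0.245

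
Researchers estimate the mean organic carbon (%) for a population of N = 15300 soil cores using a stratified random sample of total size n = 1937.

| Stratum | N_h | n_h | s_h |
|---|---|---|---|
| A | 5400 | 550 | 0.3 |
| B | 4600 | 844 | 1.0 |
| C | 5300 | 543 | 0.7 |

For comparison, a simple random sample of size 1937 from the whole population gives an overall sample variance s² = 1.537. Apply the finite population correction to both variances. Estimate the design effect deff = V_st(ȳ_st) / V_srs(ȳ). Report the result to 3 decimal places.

V̂(ȳ_st) = Σ W_h² (1 − n_h/N_h) s_h²/n_h, with W_h = N_h/N and N = 15300:
  stratum A: (5400/15300)²·(1 − 550/5400)·0.3²/550 = 1.83076e-05
  stratum B: (4600/15300)²·(1 − 844/4600)·1.0²/844 = 8.74497e-05
  stratum C: (5300/15300)²·(1 − 543/5300)·0.7²/543 = 9.71902e-05
V_st = 0.000202947
V_srs = (1 − 1937/15300)·1.537/1937 = 0.000693038
deff = V_st / V_srs = 0.000202947/0.000693038 = 0.2928

deff ≈ 0.293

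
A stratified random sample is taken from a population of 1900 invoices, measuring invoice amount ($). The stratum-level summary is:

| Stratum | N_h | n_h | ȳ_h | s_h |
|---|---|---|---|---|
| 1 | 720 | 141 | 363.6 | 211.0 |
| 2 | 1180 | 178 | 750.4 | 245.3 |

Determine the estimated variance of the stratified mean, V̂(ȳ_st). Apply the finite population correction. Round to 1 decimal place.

V̂(ȳ_st) = Σ W_h² (1 − n_h/N_h) s_h²/n_h, with W_h = N_h/N and N = 1900:
  stratum 1: (720/1900)²·(1 − 141/720)·211.0²/141 = 36.4628
  stratum 2: (1180/1900)²·(1 − 178/1180)·245.3²/178 = 110.718
V̂(ȳ_st) = 147.181

V̂(ȳ_st) ≈ 147.2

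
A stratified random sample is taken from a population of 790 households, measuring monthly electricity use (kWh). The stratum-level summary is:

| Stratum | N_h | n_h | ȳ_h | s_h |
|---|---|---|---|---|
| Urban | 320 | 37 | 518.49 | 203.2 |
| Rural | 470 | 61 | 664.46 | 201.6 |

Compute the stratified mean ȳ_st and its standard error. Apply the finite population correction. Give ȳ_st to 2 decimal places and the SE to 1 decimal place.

ȳ_st = Σ W_h ȳ_h = (320·518.49 + 470·664.46)/790 = 605.33291
V̂(ȳ_st) = Σ W_h² (1 − n_h/N_h) s_h²/n_h, with W_h = N_h/N and N = 790:
  stratum Urban: (320/790)²·(1 − 37/320)·203.2²/37 = 161.93
  stratum Rural: (470/790)²·(1 − 61/470)·201.6²/61 = 205.219
V̂(ȳ_st) = 367.15
SE(ȳ_st) = √367.15 = 19.1611

ȳ_st ≈ 605.33, SE ≈ 19.2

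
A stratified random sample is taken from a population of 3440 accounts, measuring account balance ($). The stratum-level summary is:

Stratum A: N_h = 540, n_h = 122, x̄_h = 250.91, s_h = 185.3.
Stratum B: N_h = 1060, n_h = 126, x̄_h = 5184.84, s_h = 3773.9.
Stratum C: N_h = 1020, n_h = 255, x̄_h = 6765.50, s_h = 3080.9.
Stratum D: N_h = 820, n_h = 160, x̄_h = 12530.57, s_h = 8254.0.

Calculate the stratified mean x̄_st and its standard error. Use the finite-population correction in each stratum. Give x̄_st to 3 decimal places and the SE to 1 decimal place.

x̄_st = Σ W_h x̄_h = (540·250.91 + 1060·5184.84 + 1020·6765.50 + 820·12530.57)/3440 = 6630.02884
V̂(x̄_st) = Σ W_h² (1 − n_h/N_h) s_h²/n_h, with W_h = N_h/N and N = 3440:
  stratum A: (540/3440)²·(1 − 122/540)·185.3²/122 = 5.36839
  stratum B: (1060/3440)²·(1 − 126/1060)·3773.9²/126 = 9456.84
  stratum C: (1020/3440)²·(1 − 255/1020)·3080.9²/255 = 2454.48
  stratum D: (820/3440)²·(1 − 160/820)·8254.0²/160 = 19473.8
V̂(x̄_st) = 31390.5
SE(x̄_st) = √31390.5 = 177.174

x̄_st ≈ 6630.029, SE ≈ 177.2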